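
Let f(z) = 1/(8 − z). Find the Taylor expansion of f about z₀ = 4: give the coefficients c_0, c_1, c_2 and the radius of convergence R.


Let w = z − z₀, so z = z₀ + w.
Then 8 − z = 8 − (z₀ + w) = (8 − z₀) − w = 4 − w.
f(z) = 1/(4 − w) = (1/(4)) · 1/(1 − w/(4)) = Σ_{n≥0} w^n / (4)^(n+1).
So c_n = 1/(4)^(n+1):
  c_0 = 1/(4)^1 = 1/4.
  c_1 = 1/(4)^2 = 1/16.
  c_2 = 1/(4)^3 = 1/64.
The series is valid for |w/d| < 1, i.e. |z − z₀| < |d|.
Radius of convergence: R = |8 − z₀| = |4| = 4 (distance from z₀ to the singularity z = 8).

c_0 = 1/4, c_1 = 1/16, c_2 = 1/64; R = 4.


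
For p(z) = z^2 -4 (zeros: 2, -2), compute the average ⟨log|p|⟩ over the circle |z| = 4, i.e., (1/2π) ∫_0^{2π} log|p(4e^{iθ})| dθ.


Zeros: -2, 2; r = 4.
Inside |z| < r: -2, 2. Outside (|z| ≥ r): ∅.
p(0) = -4, so log|p(0)| = log(4) = 1.3863.
Apply Jensen: I(r) = log|p(0)| + Σ_k log(r/|z_k|), summed over zeros inside |z| < r.
  log(r/|z_k|) for z_k = 2: log(4/2) = 0.6931
  log(r/|z_k|) for z_k = -2: log(4/2) = 0.6931
Sum over inside zeros: 1.3863.
I(r) = log|p(0)| + (inside sum) = 1.3863 + 1.3863 = 2.7726.
Closed form (all zeros inside, monic): I(r) = n·log(r) = 2·log(4) = 2.7726. ✓

I(r) ≈ 2.7726.


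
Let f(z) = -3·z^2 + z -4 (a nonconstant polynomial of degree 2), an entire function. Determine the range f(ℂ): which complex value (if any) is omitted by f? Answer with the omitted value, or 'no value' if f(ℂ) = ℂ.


Little Picard bounds the complement of f(ℂ) to at most one point.
For every w ∈ ℂ, the equation p(z) − w = 0 is a nonconstant polynomial in z and hence has at least one root by the fundamental theorem of algebra. So p is surjective onto ℂ, omitting no value.

Omitted value: no value.


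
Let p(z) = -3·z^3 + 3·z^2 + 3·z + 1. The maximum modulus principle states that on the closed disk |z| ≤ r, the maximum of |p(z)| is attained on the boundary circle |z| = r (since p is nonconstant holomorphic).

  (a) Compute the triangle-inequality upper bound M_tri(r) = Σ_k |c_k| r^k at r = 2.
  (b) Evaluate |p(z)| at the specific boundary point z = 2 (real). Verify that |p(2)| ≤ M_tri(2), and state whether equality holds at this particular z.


Coefficients: c_0 = 1, c_1 = 3, c_2 = 3, c_3 = -3. Radius r = 2.
Part (a). Triangle bound: M_tri(r) = Σ_k |c_k| r^k
  = |1|·2^0 + |3|·2^1 + |3|·2^2 + |-3|·2^3
  = 1 + 6 + 12 + 24 = 43.
This bounds M(r) := max_{|z|=r} |p(z)| from above; equality holds iff all terms c_k z^k can be made to align in phase at a single z on |z|=r.
Part (b). At z = 2 (real, on the circle |z| = r):
  p(2) = (1)·2^0 + (3)·2^1 + (3)·2^2 + (-3)·2^3 = -5.
  |p(2)| = 5.
Check: |p(2)| = 5 ≤ 43 = M_tri(2). ✓ Equality does not hold at z = 2 (the coefficients have mixed signs, so the terms do not all align in phase there).

M_tri(2) = 43; |p(2)| = 5; equality at z=2: no.


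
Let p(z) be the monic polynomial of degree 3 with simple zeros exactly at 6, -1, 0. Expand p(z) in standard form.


The polynomial is p(z) = ∏_{α ∈ S} (z − α), where S = {6, -1, 0}.
Expanding the product yields: p(z) = z^3 -5·z^2 -6·z.
The resulting polynomial has degree 3 and real coefficients as required.

p(z) = z^3 -5·z^2 -6·z.


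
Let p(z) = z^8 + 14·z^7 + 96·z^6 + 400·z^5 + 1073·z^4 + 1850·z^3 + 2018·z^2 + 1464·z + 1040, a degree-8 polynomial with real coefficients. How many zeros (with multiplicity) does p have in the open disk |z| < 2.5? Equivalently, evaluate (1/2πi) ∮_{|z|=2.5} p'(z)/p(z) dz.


The zeros of p are: (-2 + 2i), (-2 - 2i), (0 + 1i), (0 - 1i), (-2 + 3i), (-2 - 3i), (-3 + 1i), (-3 - 1i).
Their magnitudes are: 2.828, 2.828, 1, 1, 3.606, 3.606, 3.162, 3.162.
Zeros with |z| < R = 2.5: (0 + 1i), (0 - 1i).
Count = 2.
By the argument principle, (1/2πi) ∮_{|z|=R} p'(z)/p(z) dz equals exactly this count.

Number of zeros inside |z| < 2.5: 2.


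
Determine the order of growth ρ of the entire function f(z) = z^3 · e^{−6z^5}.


M(r) = max_{|z|=r} |1|·|z|^3·|e^{−6z^5}| = 1·r^3 · e^{6r^5} (the factors attain their maxima compatibly on |z|=r). Then log M(r) = log 1 + 3·log r + 6r^5, dominated by the last term, so log log M(r) ~ 5·log r. The polynomial factor 1z^3 contributes only a log r term and does not affect the order. ρ = 5.
Therefore ρ = 5.

Order ρ = 5.


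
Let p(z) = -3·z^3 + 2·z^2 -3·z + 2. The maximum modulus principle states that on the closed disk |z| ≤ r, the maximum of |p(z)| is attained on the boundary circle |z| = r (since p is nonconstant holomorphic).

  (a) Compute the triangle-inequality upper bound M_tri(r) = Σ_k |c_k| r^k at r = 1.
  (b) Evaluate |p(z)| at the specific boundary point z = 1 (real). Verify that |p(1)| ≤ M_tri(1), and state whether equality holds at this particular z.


Coefficients: c_0 = 2, c_1 = -3, c_2 = 2, c_3 = -3. Radius r = 1.
Part (a). Triangle bound: M_tri(r) = Σ_k |c_k| r^k
  = |2|·1^0 + |-3|·1^1 + |2|·1^2 + |-3|·1^3
  = 2 + 3 + 2 + 3 = 10.
This bounds M(r) := max_{|z|=r} |p(z)| from above; equality holds iff all terms c_k z^k can be made to align in phase at a single z on |z|=r.
Part (b). At z = 1 (real, on the circle |z| = r):
  p(1) = (2)·1^0 + (-3)·1^1 + (2)·1^2 + (-3)·1^3 = -2.
  |p(1)| = 2.
Check: |p(1)| = 2 ≤ 10 = M_tri(1). ✓ Equality does not hold at z = 1 (the coefficients have mixed signs, so the terms do not all align in phase there).

M_tri(1) = 10; |p(1)| = 2; equality at z=1: no.


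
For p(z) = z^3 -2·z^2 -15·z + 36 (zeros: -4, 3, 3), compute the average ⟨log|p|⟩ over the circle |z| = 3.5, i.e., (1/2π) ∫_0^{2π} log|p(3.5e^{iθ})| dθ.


Zeros: -4, 3, 3; r = 3.5.
Inside |z| < r: 3, 3. Outside (|z| ≥ r): -4.
p(0) = 36, so log|p(0)| = log(36) = 3.5835.
Apply Jensen: I(r) = log|p(0)| + Σ_k log(r/|z_k|), summed over zeros inside |z| < r.
  log(r/|z_k|) for z_k = 3: log(3.5/3) = 0.1542
  log(r/|z_k|) for z_k = 3: log(3.5/3) = 0.1542
  Outside zeros (-4) contribute nothing to the Jensen sum.
Sum over inside zeros: 0.3083.
I(r) = log|p(0)| + (inside sum) = 3.5835 + 0.3083 = 3.8918.
Note: since some zeros are outside |z| ≤ r, the simplified n·log(r) form does NOT apply — only the inside zeros contribute.

I(r) ≈ 3.8918.


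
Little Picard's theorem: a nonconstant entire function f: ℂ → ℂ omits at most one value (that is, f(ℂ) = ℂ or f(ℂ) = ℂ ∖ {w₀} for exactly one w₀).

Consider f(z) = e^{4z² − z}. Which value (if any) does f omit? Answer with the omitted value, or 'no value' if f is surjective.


Little Picard bounds the complement of f(ℂ) to at most one point.
The exponent g(z) = 4z² − z is a nonconstant polynomial, hence surjective onto ℂ. So e^{g(z)} takes every value in {e^w : w ∈ ℂ} = ℂ ∖ {0}. Adding 0 shifts the range to ℂ ∖ {0}. f omits exactly 0.

Omitted value: 0.


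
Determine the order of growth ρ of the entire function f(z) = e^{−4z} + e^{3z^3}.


Each summand is entire of order 1 and 3 respectively (as in the single-exponential case). The order of a sum is at most the max of the orders, so ρ ≤ 3. For the lower bound: on |z|=r choose arg z so that 3z^3 is real positive; then |e^{3z^3}| = e^{3r^3} while |e^{-4z}| ≤ e^{4r^1} = o(e^{3r^3}). So |f| ≥ e^{3r^3}(1 − o(1)) and ρ ≥ 3. Hence ρ = max(1, 3) = 3.
Therefore ρ = 3.

Order ρ = 3.


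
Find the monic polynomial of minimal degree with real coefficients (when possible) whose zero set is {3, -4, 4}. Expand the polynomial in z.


The polynomial is p(z) = ∏_{α ∈ S} (z − α), where S = {3, -4, 4}.
Expanding the product yields: p(z) = z^3 -3·z^2 -16·z + 48.
The resulting polynomial has degree 3 and real coefficients as required.

p(z) = z^3 -3·z^2 -16·z + 48.


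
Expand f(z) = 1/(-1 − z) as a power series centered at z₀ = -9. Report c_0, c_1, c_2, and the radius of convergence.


Let w = z − z₀, so z = z₀ + w.
Then -1 − z = -1 − (z₀ + w) = (-1 − z₀) − w = 8 − w.
f(z) = 1/(8 − w) = (1/(8)) · 1/(1 − w/(8)) = Σ_{n≥0} w^n / (8)^(n+1).
So c_n = 1/(8)^(n+1):
  c_0 = 1/(8)^1 = 1/8.
  c_1 = 1/(8)^2 = 1/64.
  c_2 = 1/(8)^3 = 1/512.
The series is valid for |w/d| < 1, i.e. |z − z₀| < |d|.
Radius of convergence: R = |-1 − z₀| = |8| = 8 (distance from z₀ to the singularity z = -1).

c_0 = 1/8, c_1 = 1/64, c_2 = 1/512; R = 8.


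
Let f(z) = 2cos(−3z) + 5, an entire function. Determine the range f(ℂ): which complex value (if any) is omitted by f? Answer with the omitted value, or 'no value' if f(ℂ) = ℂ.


Little Picard bounds the complement of f(ℂ) to at most one point.
cos is entire and surjective onto ℂ: for every w ∈ ℂ, cos(ζ) = w has a solution ζ ∈ ℂ (e.g., via the complex inverse arccos). With ζ = −3z this gives z = ζ/(-3). Then 2·cos(−3z) takes every value in 2·ℂ = ℂ, and adding 5 is a bijection of ℂ. So f is surjective and omits no value. (Note: only on the real line is cos bounded by [−1, 1].)

Omitted value: no value.


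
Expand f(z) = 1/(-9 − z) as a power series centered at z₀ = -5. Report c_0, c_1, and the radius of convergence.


Let w = z − z₀, so z = z₀ + w.
Then -9 − z = -9 − (z₀ + w) = (-9 − z₀) − w = -4 − w.
f(z) = 1/(-4 − w) = (1/(-4)) · 1/(1 − w/(-4)) = Σ_{n≥0} w^n / (-4)^(n+1).
So c_n = 1/(-4)^(n+1):
  c_0 = 1/(-4)^1 = -1/4.
  c_1 = 1/(-4)^2 = 1/16.
The series is valid for |w/d| < 1, i.e. |z − z₀| < |d|.
Radius of convergence: R = |-9 − z₀| = |-4| = 4 (distance from z₀ to the singularity z = -9).

c_0 = -1/4, c_1 = 1/16; R = 4.


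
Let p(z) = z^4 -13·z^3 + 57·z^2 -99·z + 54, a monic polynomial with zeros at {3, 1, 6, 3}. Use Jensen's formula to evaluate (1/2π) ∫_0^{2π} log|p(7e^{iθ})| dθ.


Zeros: 1, 3, 3, 6; r = 7.
Inside |z| < r: 1, 3, 3, 6. Outside (|z| ≥ r): ∅.
p(0) = 54, so log|p(0)| = log(54) = 3.9890.
Apply Jensen: I(r) = log|p(0)| + Σ_k log(r/|z_k|), summed over zeros inside |z| < r.
  log(r/|z_k|) for z_k = 3: log(7/3) = 0.8473
  log(r/|z_k|) for z_k = 1: log(7/1) = 1.9459
  log(r/|z_k|) for z_k = 6: log(7/6) = 0.1542
  log(r/|z_k|) for z_k = 3: log(7/3) = 0.8473
Sum over inside zeros: 3.7947.
I(r) = log|p(0)| + (inside sum) = 3.9890 + 3.7947 = 7.7836.
Closed form (all zeros inside, monic): I(r) = n·log(r) = 4·log(7) = 7.7836. ✓

I(r) ≈ 7.7836.


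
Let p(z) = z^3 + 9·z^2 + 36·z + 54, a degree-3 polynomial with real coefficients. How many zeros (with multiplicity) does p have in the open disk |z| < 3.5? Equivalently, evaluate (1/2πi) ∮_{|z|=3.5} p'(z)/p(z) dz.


The zeros of p are: (-3 + 3i), (-3 - 3i), -3.
Their magnitudes are: 4.243, 4.243, 3.
Zeros with |z| < R = 3.5: -3.
Count = 1.
By the argument principle, (1/2πi) ∮_{|z|=R} p'(z)/p(z) dz equals exactly this count.

Number of zeros inside |z| < 3.5: 1.


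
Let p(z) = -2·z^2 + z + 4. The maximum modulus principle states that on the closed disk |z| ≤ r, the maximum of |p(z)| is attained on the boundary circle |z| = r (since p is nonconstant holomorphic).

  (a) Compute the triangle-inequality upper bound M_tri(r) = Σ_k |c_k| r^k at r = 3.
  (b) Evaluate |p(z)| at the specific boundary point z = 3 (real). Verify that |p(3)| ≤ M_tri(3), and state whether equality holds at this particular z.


Coefficients: c_0 = 4, c_1 = 1, c_2 = -2. Radius r = 3.
Part (a). Triangle bound: M_tri(r) = Σ_k |c_k| r^k
  = |4|·3^0 + |1|·3^1 + |-2|·3^2
  = 4 + 3 + 18 = 25.
This bounds M(r) := max_{|z|=r} |p(z)| from above; equality holds iff all terms c_k z^k can be made to align in phase at a single z on |z|=r.
Part (b). At z = 3 (real, on the circle |z| = r):
  p(3) = (4)·3^0 + (1)·3^1 + (-2)·3^2 = -11.
  |p(3)| = 11.
Check: |p(3)| = 11 ≤ 25 = M_tri(3). ✓ Equality does not hold at z = 3 (the coefficients have mixed signs, so the terms do not all align in phase there).

M_tri(3) = 25; |p(3)| = 11; equality at z=3: no.


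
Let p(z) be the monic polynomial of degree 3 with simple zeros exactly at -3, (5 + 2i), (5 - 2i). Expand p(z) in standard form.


The polynomial is p(z) = ∏_{α ∈ S} (z − α), where S = {-3, (5 + 2i), (5 - 2i)}.
Expanding the product yields: p(z) = z^3 -7·z^2 -z + 87.
Note conjugate pairs combine to real quadratics: (z − (5+2i))(z − (5−2i)) = z² − 10z + 29.
The resulting polynomial has degree 3 and real coefficients as required.

p(z) = z^3 -7·z^2 -z + 87.


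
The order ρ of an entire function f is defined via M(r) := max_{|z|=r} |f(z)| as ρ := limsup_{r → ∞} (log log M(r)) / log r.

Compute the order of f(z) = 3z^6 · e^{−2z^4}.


M(r) = max_{|z|=r} |3|·|z|^6·|e^{−2z^4}| = 3·r^6 · e^{2r^4} (the factors attain their maxima compatibly on |z|=r). Then log M(r) = log 3 + 6·log r + 2r^4, dominated by the last term, so log log M(r) ~ 4·log r. The polynomial factor 3z^6 contributes only a log r term and does not affect the order. ρ = 4.
Therefore ρ = 4.

Order ρ = 4.


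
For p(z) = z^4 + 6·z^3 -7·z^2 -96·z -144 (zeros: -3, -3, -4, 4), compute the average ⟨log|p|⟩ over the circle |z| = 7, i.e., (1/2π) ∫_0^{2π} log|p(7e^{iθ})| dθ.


Zeros: -4, -3, -3, 4; r = 7.
Inside |z| < r: -4, -3, -3, 4. Outside (|z| ≥ r): ∅.
p(0) = -144, so log|p(0)| = log(144) = 4.9698.
Apply Jensen: I(r) = log|p(0)| + Σ_k log(r/|z_k|), summed over zeros inside |z| < r.
  log(r/|z_k|) for z_k = -3: log(7/3) = 0.8473
  log(r/|z_k|) for z_k = -3: log(7/3) = 0.8473
  log(r/|z_k|) for z_k = -4: log(7/4) = 0.5596
  log(r/|z_k|) for z_k = 4: log(7/4) = 0.5596
Sum over inside zeros: 2.8138.
I(r) = log|p(0)| + (inside sum) = 4.9698 + 2.8138 = 7.7836.
Closed form (all zeros inside, monic): I(r) = n·log(r) = 4·log(7) = 7.7836. ✓

I(r) ≈ 7.7836.


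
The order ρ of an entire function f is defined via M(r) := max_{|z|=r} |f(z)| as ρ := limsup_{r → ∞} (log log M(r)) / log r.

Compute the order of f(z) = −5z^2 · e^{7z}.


M(r) = max_{|z|=r} |-5|·|z|^2·|e^{7z}| = 5·r^2 · e^{7r^1} (the factors attain their maxima compatibly on |z|=r). Then log M(r) = log 5 + 2·log r + 7r^1, dominated by the last term, so log log M(r) ~ 1·log r. The polynomial factor -5z^2 contributes only a log r term and does not affect the order. ρ = 1.
Therefore ρ = 1.

Order ρ = 1.


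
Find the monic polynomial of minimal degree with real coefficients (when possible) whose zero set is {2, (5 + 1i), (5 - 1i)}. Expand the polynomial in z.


The polynomial is p(z) = ∏_{α ∈ S} (z − α), where S = {2, (5 + 1i), (5 - 1i)}.
Expanding the product yields: p(z) = z^3 -12·z^2 + 46·z -52.
Note conjugate pairs combine to real quadratics: (z − (5+1i))(z − (5−1i)) = z² − 10z + 26.
The resulting polynomial has degree 3 and real coefficients as required.

p(z) = z^3 -12·z^2 + 46·z -52.


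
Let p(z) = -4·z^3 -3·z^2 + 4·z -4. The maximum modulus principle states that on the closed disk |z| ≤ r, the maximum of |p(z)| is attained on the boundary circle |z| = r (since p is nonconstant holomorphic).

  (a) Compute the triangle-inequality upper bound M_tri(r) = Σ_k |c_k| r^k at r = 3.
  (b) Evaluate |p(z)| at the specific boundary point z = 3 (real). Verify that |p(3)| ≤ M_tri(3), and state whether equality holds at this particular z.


Coefficients: c_0 = -4, c_1 = 4, c_2 = -3, c_3 = -4. Radius r = 3.
Part (a). Triangle bound: M_tri(r) = Σ_k |c_k| r^k
  = |-4|·3^0 + |4|·3^1 + |-3|·3^2 + |-4|·3^3
  = 4 + 12 + 27 + 108 = 151.
This bounds M(r) := max_{|z|=r} |p(z)| from above; equality holds iff all terms c_k z^k can be made to align in phase at a single z on |z|=r.
Part (b). At z = 3 (real, on the circle |z| = r):
  p(3) = (-4)·3^0 + (4)·3^1 + (-3)·3^2 + (-4)·3^3 = -127.
  |p(3)| = 127.
Check: |p(3)| = 127 ≤ 151 = M_tri(3). ✓ Equality does not hold at z = 3 (the coefficients have mixed signs, so the terms do not all align in phase there).

M_tri(3) = 151; |p(3)| = 127; equality at z=3: no.


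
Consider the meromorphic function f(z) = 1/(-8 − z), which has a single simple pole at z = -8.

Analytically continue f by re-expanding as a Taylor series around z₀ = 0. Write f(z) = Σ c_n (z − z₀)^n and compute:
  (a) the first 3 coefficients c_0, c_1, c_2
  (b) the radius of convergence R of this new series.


Let w = z − z₀, so z = z₀ + w.
Then -8 − z = -8 − (z₀ + w) = (-8 − z₀) − w = -8 − w.
f(z) = 1/(-8 − w) = (1/(-8)) · 1/(1 − w/(-8)) = Σ_{n≥0} w^n / (-8)^(n+1).
So c_n = 1/(-8)^(n+1):
  c_0 = 1/(-8)^1 = -1/8.
  c_1 = 1/(-8)^2 = 1/64.
  c_2 = 1/(-8)^3 = -1/512.
The series is valid for |w/d| < 1, i.e. |z − z₀| < |d|.
Radius of convergence: R = |-8 − z₀| = |-8| = 8 (distance from z₀ to the singularity z = -8).

c_0 = -1/8, c_1 = 1/64, c_2 = -1/512; R = 8.


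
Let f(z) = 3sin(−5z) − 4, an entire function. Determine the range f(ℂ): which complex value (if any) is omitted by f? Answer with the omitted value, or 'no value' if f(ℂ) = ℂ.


Little Picard bounds the complement of f(ℂ) to at most one point.
sin is entire and surjective onto ℂ: for every w ∈ ℂ, sin(ζ) = w has a solution ζ ∈ ℂ (e.g., via the complex inverse arcsin). With ζ = −5z this gives z = ζ/(-5). Then 3·sin(−5z) takes every value in 3·ℂ = ℂ, and adding -4 is a bijection of ℂ. So f is surjective and omits no value. (Note: only on the real line is sin bounded by [−1, 1].)

Omitted value: no value.


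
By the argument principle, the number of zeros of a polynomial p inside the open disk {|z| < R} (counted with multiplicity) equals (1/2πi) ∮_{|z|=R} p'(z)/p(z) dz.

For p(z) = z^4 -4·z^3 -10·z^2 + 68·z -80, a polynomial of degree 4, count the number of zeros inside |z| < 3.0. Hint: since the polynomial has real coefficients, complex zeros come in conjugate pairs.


The zeros of p are: 2, (3 + 1i), (3 - 1i), -4.
Their magnitudes are: 2, 3.162, 3.162, 4.
Zeros with |z| < R = 3.0: 2.
Count = 1.
By the argument principle, (1/2πi) ∮_{|z|=R} p'(z)/p(z) dz equals exactly this count.

Number of zeros inside |z| < 3.0: 1.


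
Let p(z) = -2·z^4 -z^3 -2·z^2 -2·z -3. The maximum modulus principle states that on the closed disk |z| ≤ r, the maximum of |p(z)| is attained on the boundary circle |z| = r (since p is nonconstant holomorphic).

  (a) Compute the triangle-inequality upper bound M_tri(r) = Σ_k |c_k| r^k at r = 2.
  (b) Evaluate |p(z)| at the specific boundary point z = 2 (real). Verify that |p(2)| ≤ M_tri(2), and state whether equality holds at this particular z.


Coefficients: c_0 = -3, c_1 = -2, c_2 = -2, c_3 = -1, c_4 = -2. Radius r = 2.
Part (a). Triangle bound: M_tri(r) = Σ_k |c_k| r^k
  = |-3|·2^0 + |-2|·2^1 + |-2|·2^2 + |-1|·2^3 + |-2|·2^4
  = 3 + 4 + 8 + 8 + 32 = 55.
This bounds M(r) := max_{|z|=r} |p(z)| from above; equality holds iff all terms c_k z^k can be made to align in phase at a single z on |z|=r.
Part (b). At z = 2 (real, on the circle |z| = r):
  p(2) = (-3)·2^0 + (-2)·2^1 + (-2)·2^2 + (-1)·2^3 + (-2)·2^4 = -55.
  |p(2)| = 55.
Since all nonzero coefficients share the same sign, |p(2)| = 55 = M_tri(2); the triangle bound is attained at z = 2, so in fact M(r) = 55.

M_tri(2) = 55; |p(2)| = 55; equality at z=2: yes.


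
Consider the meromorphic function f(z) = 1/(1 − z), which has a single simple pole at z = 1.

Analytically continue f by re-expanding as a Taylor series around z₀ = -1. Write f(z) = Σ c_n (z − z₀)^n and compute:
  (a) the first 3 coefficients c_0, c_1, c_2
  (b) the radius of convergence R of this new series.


Let w = z − z₀, so z = z₀ + w.
Then 1 − z = 1 − (z₀ + w) = (1 − z₀) − w = 2 − w.
f(z) = 1/(2 − w) = (1/(2)) · 1/(1 − w/(2)) = Σ_{n≥0} w^n / (2)^(n+1).
So c_n = 1/(2)^(n+1):
  c_0 = 1/(2)^1 = 1/2.
  c_1 = 1/(2)^2 = 1/4.
  c_2 = 1/(2)^3 = 1/8.
The series is valid for |w/d| < 1, i.e. |z − z₀| < |d|.
Radius of convergence: R = |1 − z₀| = |2| = 2 (distance from z₀ to the singularity z = 1).

c_0 = 1/2, c_1 = 1/4, c_2 = 1/8; R = 2.


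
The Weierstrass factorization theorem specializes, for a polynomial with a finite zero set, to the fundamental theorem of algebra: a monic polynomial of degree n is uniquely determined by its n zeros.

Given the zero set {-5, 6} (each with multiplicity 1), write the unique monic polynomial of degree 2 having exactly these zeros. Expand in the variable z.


The polynomial is p(z) = ∏_{α ∈ S} (z − α), where S = {-5, 6}.
Expanding the product yields: p(z) = z^2 -z -30.
The resulting polynomial has degree 2 and real coefficients as required.

p(z) = z^2 -z -30.


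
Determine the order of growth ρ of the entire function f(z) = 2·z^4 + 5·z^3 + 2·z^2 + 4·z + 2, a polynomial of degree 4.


|f(z)| ≤ Σ|c_k|·r^k = O(r^4) as r → ∞. Polynomial growth is O(e^{r^ε}) for every ε > 0 (since r^4/e^{r^ε} → 0), so ρ ≤ ε for all ε > 0, i.e. ρ = 0. Every nonconstant polynomial has order 0.
Therefore ρ = 0.

Order ρ = 0.


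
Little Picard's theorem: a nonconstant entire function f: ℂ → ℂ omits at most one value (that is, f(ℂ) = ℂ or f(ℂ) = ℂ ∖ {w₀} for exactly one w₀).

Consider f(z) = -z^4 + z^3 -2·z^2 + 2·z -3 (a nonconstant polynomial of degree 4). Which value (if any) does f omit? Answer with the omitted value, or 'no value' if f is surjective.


Little Picard bounds the complement of f(ℂ) to at most one point.
For every w ∈ ℂ, the equation p(z) − w = 0 is a nonconstant polynomial in z and hence has at least one root by the fundamental theorem of algebra. So p is surjective onto ℂ, omitting no value.

Omitted value: no value.


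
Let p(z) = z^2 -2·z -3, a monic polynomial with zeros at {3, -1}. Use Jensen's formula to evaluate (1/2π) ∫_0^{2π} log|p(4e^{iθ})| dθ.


Zeros: -1, 3; r = 4.
Inside |z| < r: -1, 3. Outside (|z| ≥ r): ∅.
p(0) = -3, so log|p(0)| = log(3) = 1.0986.
Apply Jensen: I(r) = log|p(0)| + Σ_k log(r/|z_k|), summed over zeros inside |z| < r.
  log(r/|z_k|) for z_k = 3: log(4/3) = 0.2877
  log(r/|z_k|) for z_k = -1: log(4/1) = 1.3863
Sum over inside zeros: 1.6740.
I(r) = log|p(0)| + (inside sum) = 1.0986 + 1.6740 = 2.7726.
Closed form (all zeros inside, monic): I(r) = n·log(r) = 2·log(4) = 2.7726. ✓

I(r) ≈ 2.7726.


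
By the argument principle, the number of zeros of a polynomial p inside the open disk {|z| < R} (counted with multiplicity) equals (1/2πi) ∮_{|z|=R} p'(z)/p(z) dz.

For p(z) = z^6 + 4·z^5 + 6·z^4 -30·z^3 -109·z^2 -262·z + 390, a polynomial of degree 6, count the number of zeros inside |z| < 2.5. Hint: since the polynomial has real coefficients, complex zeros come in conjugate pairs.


The zeros of p are: (-1 + 3i), (-1 - 3i), (-3 + 2i), (-3 - 2i), 3, 1.
Their magnitudes are: 3.162, 3.162, 3.606, 3.606, 3, 1.
Zeros with |z| < R = 2.5: 1.
Count = 1.
By the argument principle, (1/2πi) ∮_{|z|=R} p'(z)/p(z) dz equals exactly this count.

Number of zeros inside |z| < 2.5: 1.


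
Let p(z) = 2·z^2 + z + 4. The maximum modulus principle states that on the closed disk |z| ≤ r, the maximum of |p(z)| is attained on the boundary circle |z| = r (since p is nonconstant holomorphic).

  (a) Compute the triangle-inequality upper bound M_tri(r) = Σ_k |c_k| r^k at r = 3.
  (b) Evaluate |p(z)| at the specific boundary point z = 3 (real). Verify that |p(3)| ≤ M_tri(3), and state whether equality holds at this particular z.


Coefficients: c_0 = 4, c_1 = 1, c_2 = 2. Radius r = 3.
Part (a). Triangle bound: M_tri(r) = Σ_k |c_k| r^k
  = |4|·3^0 + |1|·3^1 + |2|·3^2
  = 4 + 3 + 18 = 25.
This bounds M(r) := max_{|z|=r} |p(z)| from above; equality holds iff all terms c_k z^k can be made to align in phase at a single z on |z|=r.
Part (b). At z = 3 (real, on the circle |z| = r):
  p(3) = (4)·3^0 + (1)·3^1 + (2)·3^2 = 25.
  |p(3)| = 25.
Since all nonzero coefficients share the same sign, |p(3)| = 25 = M_tri(3); the triangle bound is attained at z = 3, so in fact M(r) = 25.

M_tri(3) = 25; |p(3)| = 25; equality at z=3: yes.


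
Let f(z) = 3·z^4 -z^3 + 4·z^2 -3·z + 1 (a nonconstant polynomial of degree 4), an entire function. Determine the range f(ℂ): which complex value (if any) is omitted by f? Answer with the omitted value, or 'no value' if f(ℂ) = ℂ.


Little Picard bounds the complement of f(ℂ) to at most one point.
For every w ∈ ℂ, the equation p(z) − w = 0 is a nonconstant polynomial in z and hence has at least one root by the fundamental theorem of algebra. So p is surjective onto ℂ, omitting no value.

Omitted value: no value.


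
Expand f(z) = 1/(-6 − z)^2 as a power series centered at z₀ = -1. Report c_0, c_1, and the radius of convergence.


Let w = z − z₀, so z = z₀ + w.
Then -6 − z = -6 − (z₀ + w) = (-6 − z₀) − w = -5 − w.
f(z) = 1/(-5 − w)^2 = (1/(-5)^2) · (1 − w/(-5))^{−2}.
By the binomial series (1−u)^{−2} = Σ_{n≥0} C(n+1, 1) u^n for |u|<1, with u = w/(-5):
  c_n = C(n+1, 1) / (-5)^(n+2).
  c_0 = 1/(-5)^2 = 1/25.
  c_1 = 2/(-5)^3 = -2/125.
The series is valid for |w/d| < 1, i.e. |z − z₀| < |d|.
Radius of convergence: R = |-6 − z₀| = |-5| = 5 (distance from z₀ to the singularity z = -6).

c_0 = 1/25, c_1 = -2/125; R = 5.


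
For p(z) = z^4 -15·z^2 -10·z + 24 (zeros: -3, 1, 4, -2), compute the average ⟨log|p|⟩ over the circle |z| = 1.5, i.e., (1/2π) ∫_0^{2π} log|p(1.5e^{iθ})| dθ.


Zeros: -3, -2, 1, 4; r = 1.5.
Inside |z| < r: 1. Outside (|z| ≥ r): -3, -2, 4.
p(0) = 24, so log|p(0)| = log(24) = 3.1781.
Apply Jensen: I(r) = log|p(0)| + Σ_k log(r/|z_k|), summed over zeros inside |z| < r.
  log(r/|z_k|) for z_k = 1: log(1.5/1) = 0.4055
  Outside zeros (-3, -2, 4) contribute nothing to the Jensen sum.
Sum over inside zeros: 0.4055.
I(r) = log|p(0)| + (inside sum) = 3.1781 + 0.4055 = 3.5835.
Note: since some zeros are outside |z| ≤ r, the simplified n·log(r) form does NOT apply — only the inside zeros contribute.

I(r) ≈ 3.5835.


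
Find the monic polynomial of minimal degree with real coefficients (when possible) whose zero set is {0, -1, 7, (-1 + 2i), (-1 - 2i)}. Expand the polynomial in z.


The polynomial is p(z) = ∏_{α ∈ S} (z − α), where S = {0, -1, 7, (-1 + 2i), (-1 - 2i)}.
Expanding the product yields: p(z) = z^5 -4·z^4 -14·z^3 -44·z^2 -35·z.
Note conjugate pairs combine to real quadratics: (z − (-1+2i))(z − (-1−2i)) = z² + 2z + 5.
The resulting polynomial has degree 5 and real coefficients as required.

p(z) = z^5 -4·z^4 -14·z^3 -44·z^2 -35·z.


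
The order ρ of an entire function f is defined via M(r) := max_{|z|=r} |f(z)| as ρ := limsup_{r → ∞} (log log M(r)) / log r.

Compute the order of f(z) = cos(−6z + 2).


cos(w) is a linear combination of e^{iw} and e^{−iw} (or e^w, e^{−w} in the hyperbolic case), so |cos(w)| ≤ e^{|w|}. With w = −6z + 2, |w| ≤ 6|z| + 2 = 6r + 2 on |z| = r, giving M(r) ≤ e^{6r + 2}, so ρ ≤ 1. On a suitable ray (z = it for sin/cos; z = t for sinh/cosh, t real → ∞), |cos(−6z + 2)| grows like e^{6|t|}/2, so ρ ≥ 1. Hence ρ = 1.
Therefore ρ = 1.

Order ρ = 1.


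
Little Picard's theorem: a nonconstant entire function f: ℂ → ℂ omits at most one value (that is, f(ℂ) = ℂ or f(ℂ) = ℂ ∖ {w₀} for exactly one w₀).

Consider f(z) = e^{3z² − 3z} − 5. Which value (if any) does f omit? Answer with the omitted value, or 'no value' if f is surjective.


Little Picard bounds the complement of f(ℂ) to at most one point.
The exponent g(z) = 3z² − 3z is a nonconstant polynomial, hence surjective onto ℂ. So e^{g(z)} takes every value in {e^w : w ∈ ℂ} = ℂ ∖ {0}. Adding -5 shifts the range to ℂ ∖ {-5}. f omits exactly -5.

Omitted value: -5.


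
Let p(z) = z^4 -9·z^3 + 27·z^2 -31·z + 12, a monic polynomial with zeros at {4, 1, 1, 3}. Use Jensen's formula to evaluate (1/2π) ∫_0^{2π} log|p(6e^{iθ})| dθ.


Zeros: 1, 1, 3, 4; r = 6.
Inside |z| < r: 1, 1, 3, 4. Outside (|z| ≥ r): ∅.
p(0) = 12, so log|p(0)| = log(12) = 2.4849.
Apply Jensen: I(r) = log|p(0)| + Σ_k log(r/|z_k|), summed over zeros inside |z| < r.
  log(r/|z_k|) for z_k = 4: log(6/4) = 0.4055
  log(r/|z_k|) for z_k = 1: log(6/1) = 1.7918
  log(r/|z_k|) for z_k = 1: log(6/1) = 1.7918
  log(r/|z_k|) for z_k = 3: log(6/3) = 0.6931
Sum over inside zeros: 4.6821.
I(r) = log|p(0)| + (inside sum) = 2.4849 + 4.6821 = 7.1670.
Closed form (all zeros inside, monic): I(r) = n·log(r) = 4·log(6) = 7.1670. ✓

I(r) ≈ 7.1670.


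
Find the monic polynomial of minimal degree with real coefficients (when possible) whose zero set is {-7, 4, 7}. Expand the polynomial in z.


The polynomial is p(z) = ∏_{α ∈ S} (z − α), where S = {-7, 4, 7}.
Expanding the product yields: p(z) = z^3 -4·z^2 -49·z + 196.
The resulting polynomial has degree 3 and real coefficients as required.

p(z) = z^3 -4·z^2 -49·z + 196.


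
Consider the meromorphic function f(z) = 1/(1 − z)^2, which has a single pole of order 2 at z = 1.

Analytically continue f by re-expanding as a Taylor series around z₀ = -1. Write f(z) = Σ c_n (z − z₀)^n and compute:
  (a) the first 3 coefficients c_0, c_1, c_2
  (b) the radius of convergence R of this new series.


Let w = z − z₀, so z = z₀ + w.
Then 1 − z = 1 − (z₀ + w) = (1 − z₀) − w = 2 − w.
f(z) = 1/(2 − w)^2 = (1/(2)^2) · (1 − w/(2))^{−2}.
By the binomial series (1−u)^{−2} = Σ_{n≥0} C(n+1, 1) u^n for |u|<1, with u = w/(2):
  c_n = C(n+1, 1) / (2)^(n+2).
  c_0 = 1/(2)^2 = 1/4.
  c_1 = 2/(2)^3 = 1/4.
  c_2 = 3/(2)^4 = 3/16.
The series is valid for |w/d| < 1, i.e. |z − z₀| < |d|.
Radius of convergence: R = |1 − z₀| = |2| = 2 (distance from z₀ to the singularity z = 1).

c_0 = 1/4, c_1 = 1/4, c_2 = 3/16; R = 2.


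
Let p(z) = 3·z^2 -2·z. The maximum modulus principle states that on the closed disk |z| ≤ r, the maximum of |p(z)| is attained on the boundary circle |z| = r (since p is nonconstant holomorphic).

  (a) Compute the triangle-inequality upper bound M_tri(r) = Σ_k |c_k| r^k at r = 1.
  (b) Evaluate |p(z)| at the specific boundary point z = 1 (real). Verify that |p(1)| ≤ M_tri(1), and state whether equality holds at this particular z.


Coefficients: c_0 = 0, c_1 = -2, c_2 = 3. Radius r = 1.
Part (a). Triangle bound: M_tri(r) = Σ_k |c_k| r^k
  = |0|·1^0 + |-2|·1^1 + |3|·1^2
  = 0 + 2 + 3 = 5.
This bounds M(r) := max_{|z|=r} |p(z)| from above; equality holds iff all terms c_k z^k can be made to align in phase at a single z on |z|=r.
Part (b). At z = 1 (real, on the circle |z| = r):
  p(1) = (0)·1^0 + (-2)·1^1 + (3)·1^2 = 1.
  |p(1)| = 1.
Check: |p(1)| = 1 ≤ 5 = M_tri(1). ✓ Equality does not hold at z = 1 (the coefficients have mixed signs, so the terms do not all align in phase there).

M_tri(1) = 5; |p(1)| = 1; equality at z=1: no.


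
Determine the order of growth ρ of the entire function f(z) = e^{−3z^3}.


|e^{−3z^3}| = e^{Re(-3·z^3) + 0} ≤ e^{3|z|^3 + 0} = e^{3r^3 + 0} on |z| = r, so ρ ≤ 3. Choosing z on |z|=r so that -3·z^3 is real positive (always possible by picking arg z appropriately) gives |f(z)| = e^{3r^3 + 0}, matching the bound. The additive constant 0 does not affect log log M(r) ~ 3·log r. Hence ρ = 3.
Therefore ρ = 3.

Order ρ = 3.


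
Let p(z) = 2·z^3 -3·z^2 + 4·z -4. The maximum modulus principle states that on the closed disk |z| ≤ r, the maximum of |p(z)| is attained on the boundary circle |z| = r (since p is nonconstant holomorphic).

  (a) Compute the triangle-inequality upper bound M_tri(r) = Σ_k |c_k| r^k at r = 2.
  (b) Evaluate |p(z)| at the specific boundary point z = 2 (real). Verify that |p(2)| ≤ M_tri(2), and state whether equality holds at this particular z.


Coefficients: c_0 = -4, c_1 = 4, c_2 = -3, c_3 = 2. Radius r = 2.
Part (a). Triangle bound: M_tri(r) = Σ_k |c_k| r^k
  = |-4|·2^0 + |4|·2^1 + |-3|·2^2 + |2|·2^3
  = 4 + 8 + 12 + 16 = 40.
This bounds M(r) := max_{|z|=r} |p(z)| from above; equality holds iff all terms c_k z^k can be made to align in phase at a single z on |z|=r.
Part (b). At z = 2 (real, on the circle |z| = r):
  p(2) = (-4)·2^0 + (4)·2^1 + (-3)·2^2 + (2)·2^3 = 8.
  |p(2)| = 8.
Check: |p(2)| = 8 ≤ 40 = M_tri(2). ✓ Equality does not hold at z = 2 (the coefficients have mixed signs, so the terms do not all align in phase there).

M_tri(2) = 40; |p(2)| = 8; equality at z=2: no.


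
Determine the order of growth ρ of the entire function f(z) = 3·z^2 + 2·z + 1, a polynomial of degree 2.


|f(z)| ≤ Σ|c_k|·r^k = O(r^2) as r → ∞. Polynomial growth is O(e^{r^ε}) for every ε > 0 (since r^2/e^{r^ε} → 0), so ρ ≤ ε for all ε > 0, i.e. ρ = 0. Every nonconstant polynomial has order 0.
Therefore ρ = 0.

Order ρ = 0.


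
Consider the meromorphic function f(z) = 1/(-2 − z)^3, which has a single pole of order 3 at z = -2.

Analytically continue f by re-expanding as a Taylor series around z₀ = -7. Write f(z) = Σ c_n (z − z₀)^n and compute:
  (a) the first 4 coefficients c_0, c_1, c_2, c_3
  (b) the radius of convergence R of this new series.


Let w = z − z₀, so z = z₀ + w.
Then -2 − z = -2 − (z₀ + w) = (-2 − z₀) − w = 5 − w.
f(z) = 1/(5 − w)^3 = (1/(5)^3) · (1 − w/(5))^{−3}.
By the binomial series (1−u)^{−3} = Σ_{n≥0} C(n+2, 2) u^n for |u|<1, with u = w/(5):
  c_n = C(n+2, 2) / (5)^(n+3).
  c_0 = 1/(5)^3 = 1/125.
  c_1 = 3/(5)^4 = 3/625.
  c_2 = 6/(5)^5 = 6/3125.
  c_3 = 10/(5)^6 = 2/3125.
The series is valid for |w/d| < 1, i.e. |z − z₀| < |d|.
Radius of convergence: R = |-2 − z₀| = |5| = 5 (distance from z₀ to the singularity z = -2).

c_0 = 1/125, c_1 = 3/625, c_2 = 6/3125, c_3 = 2/3125; R = 5.


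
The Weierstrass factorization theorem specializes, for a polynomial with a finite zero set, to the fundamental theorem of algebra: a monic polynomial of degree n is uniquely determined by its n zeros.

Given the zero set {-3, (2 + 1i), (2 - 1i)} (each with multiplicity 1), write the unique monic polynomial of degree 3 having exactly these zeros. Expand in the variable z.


The polynomial is p(z) = ∏_{α ∈ S} (z − α), where S = {-3, (2 + 1i), (2 - 1i)}.
Expanding the product yields: p(z) = z^3 -z^2 -7·z + 15.
Note conjugate pairs combine to real quadratics: (z − (2+1i))(z − (2−1i)) = z² − 4z + 5.
The resulting polynomial has degree 3 and real coefficients as required.

p(z) = z^3 -z^2 -7·z + 15.


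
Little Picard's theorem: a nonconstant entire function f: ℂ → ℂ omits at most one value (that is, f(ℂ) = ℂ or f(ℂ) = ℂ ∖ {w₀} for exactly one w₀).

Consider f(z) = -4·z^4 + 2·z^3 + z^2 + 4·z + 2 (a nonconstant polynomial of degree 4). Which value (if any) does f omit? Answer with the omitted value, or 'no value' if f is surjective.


Little Picard bounds the complement of f(ℂ) to at most one point.
For every w ∈ ℂ, the equation p(z) − w = 0 is a nonconstant polynomial in z and hence has at least one root by the fundamental theorem of algebra. So p is surjective onto ℂ, omitting no value.

Omitted value: no value.


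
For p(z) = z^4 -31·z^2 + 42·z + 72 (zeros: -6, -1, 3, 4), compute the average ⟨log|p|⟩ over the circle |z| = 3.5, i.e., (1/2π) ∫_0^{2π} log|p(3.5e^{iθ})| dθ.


Zeros: -6, -1, 3, 4; r = 3.5.
Inside |z| < r: -1, 3. Outside (|z| ≥ r): -6, 4.
p(0) = 72, so log|p(0)| = log(72) = 4.2767.
Apply Jensen: I(r) = log|p(0)| + Σ_k log(r/|z_k|), summed over zeros inside |z| < r.
  log(r/|z_k|) for z_k = -1: log(3.5/1) = 1.2528
  log(r/|z_k|) for z_k = 3: log(3.5/3) = 0.1542
  Outside zeros (-6, 4) contribute nothing to the Jensen sum.
Sum over inside zeros: 1.4069.
I(r) = log|p(0)| + (inside sum) = 4.2767 + 1.4069 = 5.6836.
Note: since some zeros are outside |z| ≤ r, the simplified n·log(r) form does NOT apply — only the inside zeros contribute.

I(r) ≈ 5.6836.


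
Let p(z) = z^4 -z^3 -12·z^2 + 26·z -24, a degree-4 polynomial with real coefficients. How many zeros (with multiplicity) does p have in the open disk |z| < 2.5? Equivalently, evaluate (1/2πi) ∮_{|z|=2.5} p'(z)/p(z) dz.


The zeros of p are: (1 + 1i), (1 - 1i), -4, 3.
Their magnitudes are: 1.414, 1.414, 4, 3.
Zeros with |z| < R = 2.5: (1 + 1i), (1 - 1i).
Count = 2.
By the argument principle, (1/2πi) ∮_{|z|=R} p'(z)/p(z) dz equals exactly this count.

Number of zeros inside |z| < 2.5: 2.


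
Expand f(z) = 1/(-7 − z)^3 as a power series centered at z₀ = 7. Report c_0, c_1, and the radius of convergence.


Let w = z − z₀, so z = z₀ + w.
Then -7 − z = -7 − (z₀ + w) = (-7 − z₀) − w = -14 − w.
f(z) = 1/(-14 − w)^3 = (1/(-14)^3) · (1 − w/(-14))^{−3}.
By the binomial series (1−u)^{−3} = Σ_{n≥0} C(n+2, 2) u^n for |u|<1, with u = w/(-14):
  c_n = C(n+2, 2) / (-14)^(n+3).
  c_0 = 1/(-14)^3 = -1/2744.
  c_1 = 3/(-14)^4 = 3/38416.
The series is valid for |w/d| < 1, i.e. |z − z₀| < |d|.
Radius of convergence: R = |-7 − z₀| = |-14| = 14 (distance from z₀ to the singularity z = -7).

c_0 = -1/2744, c_1 = 3/38416; R = 14.


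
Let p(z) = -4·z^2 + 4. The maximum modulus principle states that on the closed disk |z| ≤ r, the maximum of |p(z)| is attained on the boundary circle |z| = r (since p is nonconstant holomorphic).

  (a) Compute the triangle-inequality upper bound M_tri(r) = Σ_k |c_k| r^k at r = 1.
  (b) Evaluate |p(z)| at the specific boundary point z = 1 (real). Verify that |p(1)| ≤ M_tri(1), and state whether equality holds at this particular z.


Coefficients: c_0 = 4, c_1 = 0, c_2 = -4. Radius r = 1.
Part (a). Triangle bound: M_tri(r) = Σ_k |c_k| r^k
  = |4|·1^0 + |0|·1^1 + |-4|·1^2
  = 4 + 0 + 4 = 8.
This bounds M(r) := max_{|z|=r} |p(z)| from above; equality holds iff all terms c_k z^k can be made to align in phase at a single z on |z|=r.
Part (b). At z = 1 (real, on the circle |z| = r):
  p(1) = (4)·1^0 + (0)·1^1 + (-4)·1^2 = 0.
  |p(1)| = 0.
Check: |p(1)| = 0 ≤ 8 = M_tri(1). ✓ Equality does not hold at z = 1 (the coefficients have mixed signs, so the terms do not all align in phase there).

M_tri(1) = 8; |p(1)| = 0; equality at z=1: no.


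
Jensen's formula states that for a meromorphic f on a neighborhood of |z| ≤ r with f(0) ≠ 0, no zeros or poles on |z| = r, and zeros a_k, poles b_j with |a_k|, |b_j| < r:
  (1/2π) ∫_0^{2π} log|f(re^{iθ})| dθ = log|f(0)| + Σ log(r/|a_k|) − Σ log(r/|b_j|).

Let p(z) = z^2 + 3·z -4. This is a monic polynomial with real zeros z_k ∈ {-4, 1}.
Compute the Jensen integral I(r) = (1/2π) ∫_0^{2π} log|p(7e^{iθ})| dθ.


Zeros: -4, 1; r = 7.
Inside |z| < r: -4, 1. Outside (|z| ≥ r): ∅.
p(0) = -4, so log|p(0)| = log(4) = 1.3863.
Apply Jensen: I(r) = log|p(0)| + Σ_k log(r/|z_k|), summed over zeros inside |z| < r.
  log(r/|z_k|) for z_k = -4: log(7/4) = 0.5596
  log(r/|z_k|) for z_k = 1: log(7/1) = 1.9459
Sum over inside zeros: 2.5055.
I(r) = log|p(0)| + (inside sum) = 1.3863 + 2.5055 = 3.8918.
Closed form (all zeros inside, monic): I(r) = n·log(r) = 2·log(7) = 3.8918. ✓

I(r) ≈ 3.8918.


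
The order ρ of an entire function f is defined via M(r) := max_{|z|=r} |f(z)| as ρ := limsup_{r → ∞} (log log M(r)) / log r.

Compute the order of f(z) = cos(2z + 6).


cos(w) is a linear combination of e^{iw} and e^{−iw} (or e^w, e^{−w} in the hyperbolic case), so |cos(w)| ≤ e^{|w|}. With w = 2z + 6, |w| ≤ 2|z| + 6 = 2r + 6 on |z| = r, giving M(r) ≤ e^{2r + 6}, so ρ ≤ 1. On a suitable ray (z = it for sin/cos; z = t for sinh/cosh, t real → ∞), |cos(2z + 6)| grows like e^{2|t|}/2, so ρ ≥ 1. Hence ρ = 1.
Therefore ρ = 1.

Order ρ = 1.


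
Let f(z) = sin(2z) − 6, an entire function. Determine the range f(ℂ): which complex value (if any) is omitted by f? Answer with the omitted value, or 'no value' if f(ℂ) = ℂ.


Little Picard bounds the complement of f(ℂ) to at most one point.
sin is entire and surjective onto ℂ: for every w ∈ ℂ, sin(ζ) = w has a solution ζ ∈ ℂ (e.g., via the complex inverse arcsin). With ζ = 2z this gives z = ζ/(2). Then 1·sin(2z) takes every value in 1·ℂ = ℂ, and adding -6 is a bijection of ℂ. So f is surjective and omits no value. (Note: only on the real line is sin bounded by [−1, 1].)

Omitted value: no value.


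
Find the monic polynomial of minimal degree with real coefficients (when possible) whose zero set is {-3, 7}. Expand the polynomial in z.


The polynomial is p(z) = ∏_{α ∈ S} (z − α), where S = {-3, 7}.
Expanding the product yields: p(z) = z^2 -4·z -21.
The resulting polynomial has degree 2 and real coefficients as required.

p(z) = z^2 -4·z -21.
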